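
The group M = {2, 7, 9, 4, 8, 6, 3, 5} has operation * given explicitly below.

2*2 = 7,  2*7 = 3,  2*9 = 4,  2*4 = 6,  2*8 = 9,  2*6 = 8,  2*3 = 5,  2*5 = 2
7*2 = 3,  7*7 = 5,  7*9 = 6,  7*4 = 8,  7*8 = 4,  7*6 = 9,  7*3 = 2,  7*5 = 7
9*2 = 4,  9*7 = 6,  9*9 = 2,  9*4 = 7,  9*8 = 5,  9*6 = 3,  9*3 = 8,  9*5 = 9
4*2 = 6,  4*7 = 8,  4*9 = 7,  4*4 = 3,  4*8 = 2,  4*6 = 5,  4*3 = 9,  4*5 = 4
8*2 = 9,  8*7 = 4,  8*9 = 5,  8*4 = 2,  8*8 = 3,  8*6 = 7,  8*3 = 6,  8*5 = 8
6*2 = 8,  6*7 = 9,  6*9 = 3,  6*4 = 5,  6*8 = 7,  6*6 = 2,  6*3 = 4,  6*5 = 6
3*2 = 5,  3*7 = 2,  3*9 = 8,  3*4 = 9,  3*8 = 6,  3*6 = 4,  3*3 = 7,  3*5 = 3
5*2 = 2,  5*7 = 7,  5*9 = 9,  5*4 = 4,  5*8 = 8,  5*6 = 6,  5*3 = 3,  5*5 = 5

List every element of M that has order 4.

{2, 3}

Identity is 5. Compute the order of each non-identity element by repeated multiplication:
  2: 2 → 7 → 3 → 5  (order 4)
  7: 7 → 5  (order 2)
  9: 9 → 2 → 4 → 7 → 6 → 3 → 8 → 5  (order 8)
  4: 4 → 3 → 9 → 7 → 8 → 2 → 6 → 5  (order 8)
  8: 8 → 3 → 6 → 7 → 4 → 2 → 9 → 5  (order 8)
  6: 6 → 2 → 8 → 7 → 9 → 3 → 4 → 5  (order 8)
  3: 3 → 7 → 2 → 5  (order 4)
Elements of order 4: {2, 3}.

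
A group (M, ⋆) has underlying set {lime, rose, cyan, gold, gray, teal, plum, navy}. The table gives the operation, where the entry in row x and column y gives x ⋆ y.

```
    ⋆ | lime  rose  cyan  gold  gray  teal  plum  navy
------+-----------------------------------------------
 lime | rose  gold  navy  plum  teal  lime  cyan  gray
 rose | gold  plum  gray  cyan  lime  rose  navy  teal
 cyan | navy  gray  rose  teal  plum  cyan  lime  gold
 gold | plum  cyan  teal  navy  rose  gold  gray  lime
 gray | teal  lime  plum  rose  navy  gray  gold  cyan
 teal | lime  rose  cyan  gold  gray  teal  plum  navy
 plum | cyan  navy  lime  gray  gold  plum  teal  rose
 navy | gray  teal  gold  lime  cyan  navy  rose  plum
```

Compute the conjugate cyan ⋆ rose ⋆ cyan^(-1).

rose

The identity is teal. In row cyan, the entry teal sits in column gold, so cyan^(-1) = gold.
cyan ⋆ rose = gray
gray ⋆ gold = rose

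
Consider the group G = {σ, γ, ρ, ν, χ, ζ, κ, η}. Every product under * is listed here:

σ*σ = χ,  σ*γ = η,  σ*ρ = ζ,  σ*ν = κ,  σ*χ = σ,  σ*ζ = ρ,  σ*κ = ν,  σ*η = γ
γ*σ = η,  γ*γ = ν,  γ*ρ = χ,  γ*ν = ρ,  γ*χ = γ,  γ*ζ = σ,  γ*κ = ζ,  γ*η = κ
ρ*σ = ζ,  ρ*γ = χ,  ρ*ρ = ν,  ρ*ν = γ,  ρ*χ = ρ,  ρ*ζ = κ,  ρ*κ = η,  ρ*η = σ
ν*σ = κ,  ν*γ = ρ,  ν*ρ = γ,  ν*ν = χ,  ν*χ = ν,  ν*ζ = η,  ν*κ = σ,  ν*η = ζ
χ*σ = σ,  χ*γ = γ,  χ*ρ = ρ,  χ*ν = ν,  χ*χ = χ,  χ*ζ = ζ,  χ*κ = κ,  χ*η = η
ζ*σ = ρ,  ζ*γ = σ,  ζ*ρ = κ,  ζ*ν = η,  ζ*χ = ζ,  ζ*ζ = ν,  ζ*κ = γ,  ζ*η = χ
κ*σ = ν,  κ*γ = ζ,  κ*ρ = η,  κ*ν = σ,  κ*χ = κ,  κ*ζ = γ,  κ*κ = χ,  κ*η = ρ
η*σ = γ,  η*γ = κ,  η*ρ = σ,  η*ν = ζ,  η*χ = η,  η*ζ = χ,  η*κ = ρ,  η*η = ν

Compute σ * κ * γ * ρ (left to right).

ν

σ * κ = ν
ν * γ = ρ
ρ * ρ = ν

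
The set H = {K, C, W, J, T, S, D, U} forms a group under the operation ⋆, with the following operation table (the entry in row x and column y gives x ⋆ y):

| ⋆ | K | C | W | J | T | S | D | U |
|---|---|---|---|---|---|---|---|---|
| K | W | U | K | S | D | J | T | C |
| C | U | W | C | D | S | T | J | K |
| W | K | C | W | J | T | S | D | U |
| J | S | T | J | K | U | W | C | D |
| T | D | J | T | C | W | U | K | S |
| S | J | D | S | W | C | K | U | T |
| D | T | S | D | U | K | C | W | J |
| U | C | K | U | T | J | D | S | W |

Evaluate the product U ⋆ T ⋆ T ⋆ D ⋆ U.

T

U ⋆ T = J
J ⋆ T = U
U ⋆ D = S
S ⋆ U = T
(Structurally, H here is isomorphic to the dihedral group D_4.)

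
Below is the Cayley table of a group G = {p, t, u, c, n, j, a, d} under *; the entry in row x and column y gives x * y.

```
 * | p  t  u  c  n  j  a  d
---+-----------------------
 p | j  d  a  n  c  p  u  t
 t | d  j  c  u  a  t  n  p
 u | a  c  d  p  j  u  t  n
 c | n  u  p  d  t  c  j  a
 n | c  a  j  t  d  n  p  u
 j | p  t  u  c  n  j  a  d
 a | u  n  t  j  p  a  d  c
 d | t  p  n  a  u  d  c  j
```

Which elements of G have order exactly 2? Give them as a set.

Identity is j. Compute the order of each non-identity element by repeated multiplication:
  p: p → j  (order 2)
  t: t → j  (order 2)
  u: u → d → n → j  (order 4)
  c: c → d → a → j  (order 4)
  n: n → d → u → j  (order 4)
  a: a → d → c → j  (order 4)
  d: d → j  (order 2)
Elements of order 2: {d, p, t}.

{d, p, t}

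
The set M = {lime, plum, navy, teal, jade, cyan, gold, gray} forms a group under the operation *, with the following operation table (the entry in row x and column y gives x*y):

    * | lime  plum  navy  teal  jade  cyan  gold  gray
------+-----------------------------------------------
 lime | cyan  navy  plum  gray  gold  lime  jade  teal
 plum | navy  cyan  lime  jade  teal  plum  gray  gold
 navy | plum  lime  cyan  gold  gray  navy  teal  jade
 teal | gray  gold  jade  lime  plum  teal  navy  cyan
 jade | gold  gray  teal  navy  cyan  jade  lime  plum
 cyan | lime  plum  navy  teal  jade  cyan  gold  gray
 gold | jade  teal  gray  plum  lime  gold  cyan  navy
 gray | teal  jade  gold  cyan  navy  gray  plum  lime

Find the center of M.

An element z is central iff its row equals its column in the table.
For teal: teal*plum = gold ≠ jade = plum*teal, so teal ∉ Z.
Checking each element this way leaves Z(M) = {cyan, lime}.

{cyan, lime}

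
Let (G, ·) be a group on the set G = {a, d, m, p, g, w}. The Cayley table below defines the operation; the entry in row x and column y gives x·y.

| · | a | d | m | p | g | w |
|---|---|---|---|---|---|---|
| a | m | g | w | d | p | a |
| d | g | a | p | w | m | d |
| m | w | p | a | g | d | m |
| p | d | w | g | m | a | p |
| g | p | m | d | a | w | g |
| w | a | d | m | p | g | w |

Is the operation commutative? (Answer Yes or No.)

Check whether the table is symmetric across its main diagonal.
Every entry (row x, col y) equals the entry (row y, col x), so G is abelian.

Yes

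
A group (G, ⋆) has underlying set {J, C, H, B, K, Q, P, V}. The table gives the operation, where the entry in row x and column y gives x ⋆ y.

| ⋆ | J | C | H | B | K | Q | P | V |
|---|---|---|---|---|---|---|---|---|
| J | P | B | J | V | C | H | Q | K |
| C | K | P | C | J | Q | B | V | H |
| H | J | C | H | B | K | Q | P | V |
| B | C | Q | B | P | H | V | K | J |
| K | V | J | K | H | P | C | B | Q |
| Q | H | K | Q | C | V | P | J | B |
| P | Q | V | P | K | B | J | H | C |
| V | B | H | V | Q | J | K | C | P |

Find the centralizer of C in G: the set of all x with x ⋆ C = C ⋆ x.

Compare row C with column C entry by entry.
P ⋆ C = V = C ⋆ P, so P commutes with C.
J ⋆ C = B but C ⋆ J = K, so J does not.
Collecting the elements that commute with C: C(C) = {C, H, P, V}.

{C, H, P, V}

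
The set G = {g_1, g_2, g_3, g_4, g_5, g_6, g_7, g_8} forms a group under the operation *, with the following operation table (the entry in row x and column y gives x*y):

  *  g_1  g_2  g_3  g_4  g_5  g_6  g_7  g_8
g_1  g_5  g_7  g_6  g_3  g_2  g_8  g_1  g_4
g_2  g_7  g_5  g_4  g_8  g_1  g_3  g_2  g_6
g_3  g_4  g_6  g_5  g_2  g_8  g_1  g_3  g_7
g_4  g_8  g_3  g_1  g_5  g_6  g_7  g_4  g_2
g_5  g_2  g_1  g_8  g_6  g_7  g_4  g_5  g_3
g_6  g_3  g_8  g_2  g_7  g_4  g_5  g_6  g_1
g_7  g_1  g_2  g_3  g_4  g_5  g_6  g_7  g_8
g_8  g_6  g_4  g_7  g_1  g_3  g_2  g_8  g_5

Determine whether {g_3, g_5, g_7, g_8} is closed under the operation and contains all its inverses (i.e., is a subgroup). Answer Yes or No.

{g_3, g_5, g_7, g_8} contains the identity g_7.
Checking products: every product of two elements of {g_3, g_5, g_7, g_8} (read from the table) lies in {g_3, g_5, g_7, g_8}, so the set is closed.
In a finite group, a nonempty closed subset is a subgroup. So {g_3, g_5, g_7, g_8} ≤ G.

Yes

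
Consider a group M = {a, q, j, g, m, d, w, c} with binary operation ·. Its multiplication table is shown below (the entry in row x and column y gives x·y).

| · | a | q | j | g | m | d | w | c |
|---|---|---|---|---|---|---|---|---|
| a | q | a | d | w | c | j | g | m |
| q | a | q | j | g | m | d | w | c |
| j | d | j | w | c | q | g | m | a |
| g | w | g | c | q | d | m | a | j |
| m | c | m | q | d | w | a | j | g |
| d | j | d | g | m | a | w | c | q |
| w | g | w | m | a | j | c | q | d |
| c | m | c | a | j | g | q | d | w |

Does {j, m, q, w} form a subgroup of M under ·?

Yes

{j, m, q, w} contains the identity q.
Checking products: every product of two elements of {j, m, q, w} (read from the table) lies in {j, m, q, w}, so the set is closed.
In a finite group, a nonempty closed subset is a subgroup. So {j, m, q, w} ≤ M.
(Structurally, M here is isomorphic to Z_2 x Z_4.)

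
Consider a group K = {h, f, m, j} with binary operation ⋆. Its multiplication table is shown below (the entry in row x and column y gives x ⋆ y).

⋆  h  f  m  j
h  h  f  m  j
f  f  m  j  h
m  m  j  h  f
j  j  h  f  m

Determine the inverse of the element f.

j

First locate the identity: row h matches the header, so h is the identity.
Scan row f for h: f ⋆ j = h. Hence f^(-1) = j.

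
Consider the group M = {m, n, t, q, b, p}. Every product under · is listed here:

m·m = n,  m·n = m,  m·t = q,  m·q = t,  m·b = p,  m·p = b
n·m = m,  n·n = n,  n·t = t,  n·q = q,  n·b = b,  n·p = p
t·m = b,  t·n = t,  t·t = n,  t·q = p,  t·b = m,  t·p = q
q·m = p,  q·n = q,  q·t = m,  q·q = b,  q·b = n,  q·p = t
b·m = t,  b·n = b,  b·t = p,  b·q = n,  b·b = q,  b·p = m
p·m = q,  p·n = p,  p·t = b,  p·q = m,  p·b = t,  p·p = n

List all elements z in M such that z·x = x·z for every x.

An element z is central iff its row equals its column in the table.
For b: b·t = p ≠ m = t·b, so b ∉ Z.
Checking each element this way leaves Z(M) = {n}.

{n}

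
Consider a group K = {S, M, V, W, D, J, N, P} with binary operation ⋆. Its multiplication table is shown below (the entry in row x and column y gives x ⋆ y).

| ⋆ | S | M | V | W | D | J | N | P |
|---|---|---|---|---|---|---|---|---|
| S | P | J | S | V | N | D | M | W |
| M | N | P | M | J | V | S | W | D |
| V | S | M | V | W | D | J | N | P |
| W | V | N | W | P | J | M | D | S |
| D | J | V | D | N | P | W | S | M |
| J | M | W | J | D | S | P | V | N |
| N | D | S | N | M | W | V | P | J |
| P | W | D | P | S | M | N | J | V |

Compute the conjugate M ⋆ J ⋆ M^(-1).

N

The identity is V. In row M, the entry V sits in column D, so M^(-1) = D.
M ⋆ J = S
S ⋆ D = N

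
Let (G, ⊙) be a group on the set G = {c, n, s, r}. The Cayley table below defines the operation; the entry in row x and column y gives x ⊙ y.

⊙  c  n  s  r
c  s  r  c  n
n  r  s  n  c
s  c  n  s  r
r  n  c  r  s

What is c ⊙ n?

Read row c, column n: c ⊙ n = r.

r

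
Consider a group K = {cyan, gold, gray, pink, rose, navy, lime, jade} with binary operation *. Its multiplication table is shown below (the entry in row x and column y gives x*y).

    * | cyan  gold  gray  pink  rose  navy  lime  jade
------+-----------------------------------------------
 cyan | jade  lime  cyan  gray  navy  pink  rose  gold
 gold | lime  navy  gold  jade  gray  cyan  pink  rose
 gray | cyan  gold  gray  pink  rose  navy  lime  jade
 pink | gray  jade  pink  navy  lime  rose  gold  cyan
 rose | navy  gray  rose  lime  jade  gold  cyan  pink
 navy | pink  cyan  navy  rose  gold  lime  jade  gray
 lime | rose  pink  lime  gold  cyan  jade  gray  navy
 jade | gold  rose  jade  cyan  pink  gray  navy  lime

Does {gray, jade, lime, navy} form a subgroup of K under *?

Yes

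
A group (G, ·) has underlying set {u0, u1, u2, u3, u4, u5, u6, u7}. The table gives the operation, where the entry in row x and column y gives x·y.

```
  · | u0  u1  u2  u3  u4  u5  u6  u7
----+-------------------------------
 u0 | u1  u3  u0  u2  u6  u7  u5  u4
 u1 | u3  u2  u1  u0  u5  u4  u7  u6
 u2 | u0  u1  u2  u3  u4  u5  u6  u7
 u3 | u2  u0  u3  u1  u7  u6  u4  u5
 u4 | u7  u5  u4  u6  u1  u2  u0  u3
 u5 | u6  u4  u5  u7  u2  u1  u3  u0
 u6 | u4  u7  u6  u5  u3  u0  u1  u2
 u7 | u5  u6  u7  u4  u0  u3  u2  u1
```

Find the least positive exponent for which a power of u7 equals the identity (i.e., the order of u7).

The identity element is u2 (its row matches the header).
u7^1 = u7
u7^2 = u7·u7 = u1
u7^3 = u1·u7 = u6
u7^4 = u6·u7 = u2
The first power of u7 equal to the identity is u7^4, so ord(u7) = 4.

4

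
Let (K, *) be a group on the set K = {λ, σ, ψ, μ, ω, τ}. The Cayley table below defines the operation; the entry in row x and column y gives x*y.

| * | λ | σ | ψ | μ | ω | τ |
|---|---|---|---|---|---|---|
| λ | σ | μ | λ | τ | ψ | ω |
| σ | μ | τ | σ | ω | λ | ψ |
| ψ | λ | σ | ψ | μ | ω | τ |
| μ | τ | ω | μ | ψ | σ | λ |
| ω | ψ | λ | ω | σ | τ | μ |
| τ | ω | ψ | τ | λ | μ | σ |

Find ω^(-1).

λ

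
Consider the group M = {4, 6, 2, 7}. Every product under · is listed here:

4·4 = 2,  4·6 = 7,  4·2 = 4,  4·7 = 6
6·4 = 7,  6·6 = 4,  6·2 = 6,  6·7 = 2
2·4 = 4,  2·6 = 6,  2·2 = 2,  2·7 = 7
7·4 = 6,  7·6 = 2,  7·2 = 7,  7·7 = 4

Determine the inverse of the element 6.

7

First locate the identity: row 2 matches the header, so 2 is the identity.
Scan row 6 for 2: 6·7 = 2. Hence 6^(-1) = 7.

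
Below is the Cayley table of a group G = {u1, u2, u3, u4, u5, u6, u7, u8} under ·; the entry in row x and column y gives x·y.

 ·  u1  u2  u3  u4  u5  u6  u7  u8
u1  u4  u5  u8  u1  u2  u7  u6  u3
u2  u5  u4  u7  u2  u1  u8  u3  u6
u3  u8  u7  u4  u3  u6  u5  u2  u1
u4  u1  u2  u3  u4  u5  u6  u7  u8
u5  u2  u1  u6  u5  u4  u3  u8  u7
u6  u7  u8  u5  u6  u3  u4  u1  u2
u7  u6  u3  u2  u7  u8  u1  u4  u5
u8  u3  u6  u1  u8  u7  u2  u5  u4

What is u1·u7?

u6

Read row u1, column u7: u1·u7 = u6.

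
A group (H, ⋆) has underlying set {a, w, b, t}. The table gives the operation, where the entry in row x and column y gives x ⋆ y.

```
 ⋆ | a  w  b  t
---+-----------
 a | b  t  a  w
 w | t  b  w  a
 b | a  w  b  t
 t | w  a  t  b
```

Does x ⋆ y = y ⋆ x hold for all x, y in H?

Yes

Check whether the table is symmetric across its main diagonal.
Every entry (row x, col y) equals the entry (row y, col x), so H is abelian.
(In fact H ≅ the Klein four-group V_4.)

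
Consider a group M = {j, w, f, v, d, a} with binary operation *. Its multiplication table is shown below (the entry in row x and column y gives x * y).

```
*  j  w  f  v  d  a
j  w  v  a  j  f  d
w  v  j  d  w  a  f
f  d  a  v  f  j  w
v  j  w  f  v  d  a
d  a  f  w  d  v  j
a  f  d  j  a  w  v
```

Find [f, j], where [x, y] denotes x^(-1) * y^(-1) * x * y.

w

Identity is v; from the table f^(-1) = f and j^(-1) = w.
f * w = a
a * f = j
j * j = w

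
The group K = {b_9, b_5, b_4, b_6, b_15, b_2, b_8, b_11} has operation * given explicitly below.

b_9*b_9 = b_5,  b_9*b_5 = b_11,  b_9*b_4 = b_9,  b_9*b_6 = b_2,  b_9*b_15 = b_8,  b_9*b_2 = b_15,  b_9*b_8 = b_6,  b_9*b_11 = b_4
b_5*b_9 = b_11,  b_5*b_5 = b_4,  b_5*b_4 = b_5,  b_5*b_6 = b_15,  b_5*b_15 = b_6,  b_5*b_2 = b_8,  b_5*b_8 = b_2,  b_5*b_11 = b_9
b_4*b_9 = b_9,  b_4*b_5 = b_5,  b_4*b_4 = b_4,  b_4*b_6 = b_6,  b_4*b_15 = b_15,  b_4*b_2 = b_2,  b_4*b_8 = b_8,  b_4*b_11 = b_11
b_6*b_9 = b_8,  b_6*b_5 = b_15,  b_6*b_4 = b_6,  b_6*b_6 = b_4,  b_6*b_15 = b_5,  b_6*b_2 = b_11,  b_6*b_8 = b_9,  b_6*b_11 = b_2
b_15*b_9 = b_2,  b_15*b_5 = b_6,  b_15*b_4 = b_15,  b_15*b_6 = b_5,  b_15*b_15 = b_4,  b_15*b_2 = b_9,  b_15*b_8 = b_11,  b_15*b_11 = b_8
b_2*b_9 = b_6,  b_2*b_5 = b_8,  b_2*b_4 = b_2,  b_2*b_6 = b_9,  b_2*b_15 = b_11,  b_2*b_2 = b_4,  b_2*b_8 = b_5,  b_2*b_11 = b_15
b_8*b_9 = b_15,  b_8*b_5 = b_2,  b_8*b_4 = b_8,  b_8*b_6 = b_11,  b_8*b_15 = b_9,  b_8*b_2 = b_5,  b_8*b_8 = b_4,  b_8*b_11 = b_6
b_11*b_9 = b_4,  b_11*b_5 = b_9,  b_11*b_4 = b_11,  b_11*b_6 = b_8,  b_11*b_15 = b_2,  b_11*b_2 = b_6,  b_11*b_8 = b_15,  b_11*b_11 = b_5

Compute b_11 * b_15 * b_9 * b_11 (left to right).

b_2

b_11 * b_15 = b_2
b_2 * b_9 = b_6
b_6 * b_11 = b_2
(Structurally, K here is isomorphic to the dihedral group D_4.)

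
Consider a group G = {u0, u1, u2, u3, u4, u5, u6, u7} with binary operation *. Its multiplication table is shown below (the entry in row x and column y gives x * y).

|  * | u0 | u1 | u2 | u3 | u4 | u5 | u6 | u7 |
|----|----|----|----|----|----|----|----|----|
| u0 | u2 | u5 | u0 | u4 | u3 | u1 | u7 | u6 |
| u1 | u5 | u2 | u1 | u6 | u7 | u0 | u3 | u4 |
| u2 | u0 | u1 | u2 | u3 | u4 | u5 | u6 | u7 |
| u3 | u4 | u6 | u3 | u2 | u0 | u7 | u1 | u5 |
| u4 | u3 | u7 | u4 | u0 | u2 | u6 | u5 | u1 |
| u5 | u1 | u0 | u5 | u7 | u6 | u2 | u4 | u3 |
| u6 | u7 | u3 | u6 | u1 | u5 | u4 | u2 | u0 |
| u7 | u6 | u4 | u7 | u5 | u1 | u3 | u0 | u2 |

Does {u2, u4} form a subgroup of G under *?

Yes

{u2, u4} contains the identity u2.
Checking products: every product of two elements of {u2, u4} (read from the table) lies in {u2, u4}, so the set is closed.
In a finite group, a nonempty closed subset is a subgroup. So {u2, u4} ≤ G.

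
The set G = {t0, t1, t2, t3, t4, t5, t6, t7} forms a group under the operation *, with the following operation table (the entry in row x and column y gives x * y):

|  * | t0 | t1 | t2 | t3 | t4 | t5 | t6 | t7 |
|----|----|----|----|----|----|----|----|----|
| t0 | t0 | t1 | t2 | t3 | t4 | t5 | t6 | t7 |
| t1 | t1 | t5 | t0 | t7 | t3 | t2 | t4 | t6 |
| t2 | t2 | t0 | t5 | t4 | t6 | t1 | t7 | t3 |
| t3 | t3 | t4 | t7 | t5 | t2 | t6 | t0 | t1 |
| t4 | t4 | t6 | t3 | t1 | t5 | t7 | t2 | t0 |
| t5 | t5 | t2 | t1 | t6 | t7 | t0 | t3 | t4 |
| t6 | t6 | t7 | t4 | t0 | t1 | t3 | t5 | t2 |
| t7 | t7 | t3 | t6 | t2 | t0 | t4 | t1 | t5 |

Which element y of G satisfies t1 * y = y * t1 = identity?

t2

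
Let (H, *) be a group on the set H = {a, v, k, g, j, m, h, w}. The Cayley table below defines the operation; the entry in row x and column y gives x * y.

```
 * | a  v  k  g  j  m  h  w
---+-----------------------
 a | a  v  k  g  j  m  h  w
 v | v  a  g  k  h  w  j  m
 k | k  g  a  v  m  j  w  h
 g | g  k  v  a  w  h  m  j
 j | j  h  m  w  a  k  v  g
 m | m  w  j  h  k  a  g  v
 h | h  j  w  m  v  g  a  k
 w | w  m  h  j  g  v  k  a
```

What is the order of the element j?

The identity element is a (its row matches the header).
j^1 = j
j^2 = j * j = a
The first power of j equal to the identity is j^2, so ord(j) = 2.
(Structurally, H here is isomorphic to the elementary abelian group (Z_2)^3.)

2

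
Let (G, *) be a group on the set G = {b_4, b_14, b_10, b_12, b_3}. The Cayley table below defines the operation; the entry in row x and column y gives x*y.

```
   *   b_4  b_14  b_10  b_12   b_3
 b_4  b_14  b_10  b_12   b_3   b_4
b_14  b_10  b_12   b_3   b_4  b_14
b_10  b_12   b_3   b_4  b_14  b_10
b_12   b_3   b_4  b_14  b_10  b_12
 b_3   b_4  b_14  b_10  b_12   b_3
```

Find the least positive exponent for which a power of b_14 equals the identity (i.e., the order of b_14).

5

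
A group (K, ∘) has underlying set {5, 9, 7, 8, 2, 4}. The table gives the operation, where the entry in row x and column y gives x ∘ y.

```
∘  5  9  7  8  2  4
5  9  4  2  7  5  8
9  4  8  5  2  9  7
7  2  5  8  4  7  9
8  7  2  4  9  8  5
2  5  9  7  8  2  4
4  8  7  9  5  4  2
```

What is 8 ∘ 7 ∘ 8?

5

8 ∘ 7 = 4
4 ∘ 8 = 5
(Structurally, K here is isomorphic to the cyclic group Z_6.)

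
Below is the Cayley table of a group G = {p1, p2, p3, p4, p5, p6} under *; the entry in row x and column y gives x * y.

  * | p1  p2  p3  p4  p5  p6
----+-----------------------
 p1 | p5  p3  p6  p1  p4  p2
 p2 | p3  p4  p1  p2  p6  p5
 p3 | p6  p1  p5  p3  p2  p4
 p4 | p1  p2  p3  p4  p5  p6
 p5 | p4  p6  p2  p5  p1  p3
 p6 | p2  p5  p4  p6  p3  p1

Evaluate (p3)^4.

p3^1 = p3
p3^2 = p3 * p3 = p5
p3^3 = p5 * p3 = p2
p3^4 = p2 * p3 = p1

p1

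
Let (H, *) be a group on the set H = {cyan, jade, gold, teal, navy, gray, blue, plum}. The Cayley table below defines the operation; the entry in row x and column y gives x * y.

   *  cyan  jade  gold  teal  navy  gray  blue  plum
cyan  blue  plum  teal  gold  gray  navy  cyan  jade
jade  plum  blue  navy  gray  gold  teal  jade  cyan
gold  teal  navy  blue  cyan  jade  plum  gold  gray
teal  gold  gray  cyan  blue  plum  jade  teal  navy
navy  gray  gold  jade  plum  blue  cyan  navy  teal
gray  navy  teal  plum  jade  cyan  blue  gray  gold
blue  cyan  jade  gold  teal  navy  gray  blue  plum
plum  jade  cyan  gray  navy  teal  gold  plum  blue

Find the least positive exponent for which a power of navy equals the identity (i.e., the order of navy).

The identity element is blue (its row matches the header).
navy^1 = navy
navy^2 = navy * navy = blue
The first power of navy equal to the identity is navy^2, so ord(navy) = 2.

2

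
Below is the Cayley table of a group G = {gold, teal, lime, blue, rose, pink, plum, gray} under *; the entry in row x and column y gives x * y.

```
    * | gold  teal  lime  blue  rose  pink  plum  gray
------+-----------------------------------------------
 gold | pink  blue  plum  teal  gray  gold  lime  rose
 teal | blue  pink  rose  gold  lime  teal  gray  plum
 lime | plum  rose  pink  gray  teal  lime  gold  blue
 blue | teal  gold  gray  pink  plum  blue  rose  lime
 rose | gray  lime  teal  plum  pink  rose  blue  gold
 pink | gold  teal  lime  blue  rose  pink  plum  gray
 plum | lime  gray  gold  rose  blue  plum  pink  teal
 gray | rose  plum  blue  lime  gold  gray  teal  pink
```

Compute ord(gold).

2

The identity element is pink (its row matches the header).
gold^1 = gold
gold^2 = gold * gold = pink
The first power of gold equal to the identity is gold^2, so ord(gold) = 2.
(Structurally, G here is isomorphic to the elementary abelian group (Z_2)^3.)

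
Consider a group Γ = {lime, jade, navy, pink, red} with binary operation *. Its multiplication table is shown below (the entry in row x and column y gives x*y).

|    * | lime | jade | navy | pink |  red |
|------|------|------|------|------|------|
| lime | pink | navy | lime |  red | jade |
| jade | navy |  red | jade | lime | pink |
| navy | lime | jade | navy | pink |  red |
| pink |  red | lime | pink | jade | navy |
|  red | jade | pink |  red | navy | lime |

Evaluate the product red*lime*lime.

navy

red*lime = jade
jade*lime = navy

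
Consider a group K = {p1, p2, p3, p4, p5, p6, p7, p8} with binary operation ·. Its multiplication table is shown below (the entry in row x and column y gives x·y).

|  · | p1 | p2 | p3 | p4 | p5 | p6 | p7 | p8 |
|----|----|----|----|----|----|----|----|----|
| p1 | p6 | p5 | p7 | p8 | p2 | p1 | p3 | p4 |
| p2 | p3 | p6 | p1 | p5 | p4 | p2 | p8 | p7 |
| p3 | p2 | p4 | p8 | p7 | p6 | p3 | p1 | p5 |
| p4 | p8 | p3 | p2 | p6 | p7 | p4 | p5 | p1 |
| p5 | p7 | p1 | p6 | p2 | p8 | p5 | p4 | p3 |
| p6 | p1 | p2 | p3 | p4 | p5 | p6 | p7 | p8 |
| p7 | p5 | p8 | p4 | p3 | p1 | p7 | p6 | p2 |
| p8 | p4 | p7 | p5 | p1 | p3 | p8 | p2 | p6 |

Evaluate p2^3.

p2

p2^1 = p2
p2^2 = p2·p2 = p6
p2^3 = p6·p2 = p2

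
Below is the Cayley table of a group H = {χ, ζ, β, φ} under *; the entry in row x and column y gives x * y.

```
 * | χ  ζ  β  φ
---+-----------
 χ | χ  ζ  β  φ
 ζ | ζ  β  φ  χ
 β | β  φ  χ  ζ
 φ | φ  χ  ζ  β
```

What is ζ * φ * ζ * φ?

ζ * φ = χ
χ * ζ = ζ
ζ * φ = χ

χ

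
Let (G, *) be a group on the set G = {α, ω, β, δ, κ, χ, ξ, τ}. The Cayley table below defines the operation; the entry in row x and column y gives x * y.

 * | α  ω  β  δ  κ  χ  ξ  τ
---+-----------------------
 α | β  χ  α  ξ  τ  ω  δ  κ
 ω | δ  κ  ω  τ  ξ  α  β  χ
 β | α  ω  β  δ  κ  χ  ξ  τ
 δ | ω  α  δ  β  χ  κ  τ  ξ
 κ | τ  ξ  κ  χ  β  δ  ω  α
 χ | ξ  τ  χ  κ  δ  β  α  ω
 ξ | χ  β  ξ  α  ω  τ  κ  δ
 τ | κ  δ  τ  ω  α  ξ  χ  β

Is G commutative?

No

ω * τ = χ but τ * ω = δ.
Since ω and τ do not commute, G is not abelian.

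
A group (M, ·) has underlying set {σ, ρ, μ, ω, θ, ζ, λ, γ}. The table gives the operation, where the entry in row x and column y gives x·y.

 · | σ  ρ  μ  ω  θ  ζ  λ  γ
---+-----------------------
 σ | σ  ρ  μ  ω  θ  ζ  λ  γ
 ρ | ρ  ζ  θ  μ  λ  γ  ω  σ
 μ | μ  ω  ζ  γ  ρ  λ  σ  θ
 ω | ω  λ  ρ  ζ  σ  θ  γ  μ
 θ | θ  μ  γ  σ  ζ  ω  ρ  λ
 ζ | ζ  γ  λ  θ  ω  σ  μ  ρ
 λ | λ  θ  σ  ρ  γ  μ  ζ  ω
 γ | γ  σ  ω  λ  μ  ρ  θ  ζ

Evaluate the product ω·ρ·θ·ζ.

ρ

ω·ρ = λ
λ·θ = γ
γ·ζ = ρ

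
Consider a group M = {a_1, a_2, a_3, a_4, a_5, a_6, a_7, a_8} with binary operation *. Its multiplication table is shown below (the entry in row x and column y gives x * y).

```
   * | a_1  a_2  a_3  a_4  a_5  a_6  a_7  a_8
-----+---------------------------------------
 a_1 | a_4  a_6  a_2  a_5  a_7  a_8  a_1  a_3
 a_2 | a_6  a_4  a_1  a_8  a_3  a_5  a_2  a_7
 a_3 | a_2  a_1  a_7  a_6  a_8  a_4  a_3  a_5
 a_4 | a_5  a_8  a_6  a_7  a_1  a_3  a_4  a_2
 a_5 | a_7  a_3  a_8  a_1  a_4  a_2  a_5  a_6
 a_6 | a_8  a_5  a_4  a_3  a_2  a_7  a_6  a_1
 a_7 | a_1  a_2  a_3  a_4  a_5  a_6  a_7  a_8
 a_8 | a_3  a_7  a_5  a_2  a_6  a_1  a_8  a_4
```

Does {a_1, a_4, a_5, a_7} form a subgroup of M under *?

Yes

{a_1, a_4, a_5, a_7} contains the identity a_7.
Checking products: every product of two elements of {a_1, a_4, a_5, a_7} (read from the table) lies in {a_1, a_4, a_5, a_7}, so the set is closed.
In a finite group, a nonempty closed subset is a subgroup. So {a_1, a_4, a_5, a_7} ≤ M.
(Structurally, M here is isomorphic to Z_2 x Z_4.)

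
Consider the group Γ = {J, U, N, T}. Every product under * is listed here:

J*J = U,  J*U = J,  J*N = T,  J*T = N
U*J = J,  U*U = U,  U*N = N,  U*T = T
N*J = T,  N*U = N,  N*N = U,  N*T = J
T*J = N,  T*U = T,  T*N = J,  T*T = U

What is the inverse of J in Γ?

First locate the identity: row U matches the header, so U is the identity.
Scan row J for U: J * J = U. Hence J^(-1) = J.

J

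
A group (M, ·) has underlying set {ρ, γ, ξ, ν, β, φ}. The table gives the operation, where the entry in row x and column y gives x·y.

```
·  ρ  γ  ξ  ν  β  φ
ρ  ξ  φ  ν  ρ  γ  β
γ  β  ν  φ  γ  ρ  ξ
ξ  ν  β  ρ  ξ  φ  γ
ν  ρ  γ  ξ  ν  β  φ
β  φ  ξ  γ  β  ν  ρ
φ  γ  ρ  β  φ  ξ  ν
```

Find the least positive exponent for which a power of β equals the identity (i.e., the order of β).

2

The identity element is ν (its row matches the header).
β^1 = β
β^2 = β·β = ν
The first power of β equal to the identity is β^2, so ord(β) = 2.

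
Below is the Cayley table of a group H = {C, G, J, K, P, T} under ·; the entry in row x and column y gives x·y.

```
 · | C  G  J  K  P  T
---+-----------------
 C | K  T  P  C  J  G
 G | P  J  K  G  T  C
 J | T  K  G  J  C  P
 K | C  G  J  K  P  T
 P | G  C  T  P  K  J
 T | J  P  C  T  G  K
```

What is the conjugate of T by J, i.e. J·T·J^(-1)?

C

The identity is K. In row J, the entry K sits in column G, so J^(-1) = G.
J·T = P
P·G = C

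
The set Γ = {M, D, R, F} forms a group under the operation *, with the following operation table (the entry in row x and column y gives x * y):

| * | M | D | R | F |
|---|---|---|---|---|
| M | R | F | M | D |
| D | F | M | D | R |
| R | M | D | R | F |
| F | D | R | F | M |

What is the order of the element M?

2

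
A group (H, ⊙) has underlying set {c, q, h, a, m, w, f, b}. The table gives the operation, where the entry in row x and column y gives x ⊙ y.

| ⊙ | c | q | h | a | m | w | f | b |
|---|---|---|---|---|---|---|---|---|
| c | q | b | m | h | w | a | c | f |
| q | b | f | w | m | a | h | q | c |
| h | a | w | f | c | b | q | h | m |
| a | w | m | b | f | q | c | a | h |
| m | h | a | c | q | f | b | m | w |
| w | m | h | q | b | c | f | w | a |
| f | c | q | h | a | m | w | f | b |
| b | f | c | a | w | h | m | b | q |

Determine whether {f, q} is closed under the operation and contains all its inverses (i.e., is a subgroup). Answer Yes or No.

Yes

{f, q} contains the identity f.
Checking products: every product of two elements of {f, q} (read from the table) lies in {f, q}, so the set is closed.
In a finite group, a nonempty closed subset is a subgroup. So {f, q} ≤ H.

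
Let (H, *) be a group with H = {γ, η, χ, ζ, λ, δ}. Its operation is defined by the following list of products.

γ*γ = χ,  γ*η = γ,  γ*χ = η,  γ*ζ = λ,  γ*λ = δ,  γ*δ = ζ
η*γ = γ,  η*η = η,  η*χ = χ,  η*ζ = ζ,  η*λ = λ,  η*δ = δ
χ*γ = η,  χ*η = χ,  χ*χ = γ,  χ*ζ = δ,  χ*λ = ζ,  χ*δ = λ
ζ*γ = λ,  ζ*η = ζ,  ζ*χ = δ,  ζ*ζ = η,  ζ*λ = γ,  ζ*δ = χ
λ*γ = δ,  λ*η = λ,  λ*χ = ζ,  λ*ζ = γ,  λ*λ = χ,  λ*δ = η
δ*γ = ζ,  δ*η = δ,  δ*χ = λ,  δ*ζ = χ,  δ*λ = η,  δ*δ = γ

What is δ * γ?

ζ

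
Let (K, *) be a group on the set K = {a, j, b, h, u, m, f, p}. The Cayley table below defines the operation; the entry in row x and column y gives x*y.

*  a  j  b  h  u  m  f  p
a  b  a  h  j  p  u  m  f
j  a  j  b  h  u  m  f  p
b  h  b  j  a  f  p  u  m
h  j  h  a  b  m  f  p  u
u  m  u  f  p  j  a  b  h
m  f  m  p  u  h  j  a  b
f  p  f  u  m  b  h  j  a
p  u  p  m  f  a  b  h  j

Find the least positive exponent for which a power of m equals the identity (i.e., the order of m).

2

The identity element is j (its row matches the header).
m^1 = m
m^2 = m*m = j
The first power of m equal to the identity is m^2, so ord(m) = 2.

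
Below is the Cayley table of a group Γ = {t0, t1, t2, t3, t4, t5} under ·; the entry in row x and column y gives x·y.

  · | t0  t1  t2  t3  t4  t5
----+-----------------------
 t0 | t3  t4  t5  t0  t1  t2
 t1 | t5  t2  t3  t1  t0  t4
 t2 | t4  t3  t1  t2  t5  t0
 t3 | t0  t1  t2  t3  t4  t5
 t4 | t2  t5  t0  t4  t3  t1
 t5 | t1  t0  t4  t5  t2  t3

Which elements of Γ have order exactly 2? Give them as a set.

{t0, t4, t5}

Identity is t3. Compute the order of each non-identity element by repeated multiplication:
  t0: t0 → t3  (order 2)
  t1: t1 → t2 → t3  (order 3)
  t2: t2 → t1 → t3  (order 3)
  t4: t4 → t3  (order 2)
  t5: t5 → t3  (order 2)
Elements of order 2: {t0, t4, t5}.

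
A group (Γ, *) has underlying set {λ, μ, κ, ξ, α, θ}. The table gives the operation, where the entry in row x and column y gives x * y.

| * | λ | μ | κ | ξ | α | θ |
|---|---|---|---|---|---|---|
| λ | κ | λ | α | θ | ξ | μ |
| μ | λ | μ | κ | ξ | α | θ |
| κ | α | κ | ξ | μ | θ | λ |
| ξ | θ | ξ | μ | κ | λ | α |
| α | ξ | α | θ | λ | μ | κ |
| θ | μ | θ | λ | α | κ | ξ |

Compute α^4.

μ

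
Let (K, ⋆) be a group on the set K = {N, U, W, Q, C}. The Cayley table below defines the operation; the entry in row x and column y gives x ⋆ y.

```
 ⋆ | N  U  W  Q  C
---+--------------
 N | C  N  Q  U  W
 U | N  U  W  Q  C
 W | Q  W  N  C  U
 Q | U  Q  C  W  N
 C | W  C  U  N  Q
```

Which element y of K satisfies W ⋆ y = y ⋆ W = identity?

C

First locate the identity: row U matches the header, so U is the identity.
Scan row W for U: W ⋆ C = U. Hence W^(-1) = C.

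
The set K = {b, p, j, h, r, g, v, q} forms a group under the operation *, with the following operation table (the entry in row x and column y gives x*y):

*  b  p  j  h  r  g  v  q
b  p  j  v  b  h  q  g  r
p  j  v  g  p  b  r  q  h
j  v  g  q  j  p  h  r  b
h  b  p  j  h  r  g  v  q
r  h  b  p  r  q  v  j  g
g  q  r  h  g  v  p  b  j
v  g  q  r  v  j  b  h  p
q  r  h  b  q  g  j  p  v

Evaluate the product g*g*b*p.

g

g*g = p
p*b = j
j*p = g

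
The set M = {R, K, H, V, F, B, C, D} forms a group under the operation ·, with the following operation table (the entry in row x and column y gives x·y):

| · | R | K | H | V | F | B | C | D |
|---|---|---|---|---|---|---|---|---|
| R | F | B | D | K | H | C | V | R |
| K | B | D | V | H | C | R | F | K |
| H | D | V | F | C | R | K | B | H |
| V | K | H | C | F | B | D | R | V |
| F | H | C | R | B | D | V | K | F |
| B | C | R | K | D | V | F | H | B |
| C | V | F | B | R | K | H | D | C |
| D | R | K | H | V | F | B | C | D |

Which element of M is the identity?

D

The identity e satisfies e·x = x for all x, so its row in the table reproduces the column headers.
Row D reads: R, K, H, V, F, B, C, D — exactly the header order. So D is the identity.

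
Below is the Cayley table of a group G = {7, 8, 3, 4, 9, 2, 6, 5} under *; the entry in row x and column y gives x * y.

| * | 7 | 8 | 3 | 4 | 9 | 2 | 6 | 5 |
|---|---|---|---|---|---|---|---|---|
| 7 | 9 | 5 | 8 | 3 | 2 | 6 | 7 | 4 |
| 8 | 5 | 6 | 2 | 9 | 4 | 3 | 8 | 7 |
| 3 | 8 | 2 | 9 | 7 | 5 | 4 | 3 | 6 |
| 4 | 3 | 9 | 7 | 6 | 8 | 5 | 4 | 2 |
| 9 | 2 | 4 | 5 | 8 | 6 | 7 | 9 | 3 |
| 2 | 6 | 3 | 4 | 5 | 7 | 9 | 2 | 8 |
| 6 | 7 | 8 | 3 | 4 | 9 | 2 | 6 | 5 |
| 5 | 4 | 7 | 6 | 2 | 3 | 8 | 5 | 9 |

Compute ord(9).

2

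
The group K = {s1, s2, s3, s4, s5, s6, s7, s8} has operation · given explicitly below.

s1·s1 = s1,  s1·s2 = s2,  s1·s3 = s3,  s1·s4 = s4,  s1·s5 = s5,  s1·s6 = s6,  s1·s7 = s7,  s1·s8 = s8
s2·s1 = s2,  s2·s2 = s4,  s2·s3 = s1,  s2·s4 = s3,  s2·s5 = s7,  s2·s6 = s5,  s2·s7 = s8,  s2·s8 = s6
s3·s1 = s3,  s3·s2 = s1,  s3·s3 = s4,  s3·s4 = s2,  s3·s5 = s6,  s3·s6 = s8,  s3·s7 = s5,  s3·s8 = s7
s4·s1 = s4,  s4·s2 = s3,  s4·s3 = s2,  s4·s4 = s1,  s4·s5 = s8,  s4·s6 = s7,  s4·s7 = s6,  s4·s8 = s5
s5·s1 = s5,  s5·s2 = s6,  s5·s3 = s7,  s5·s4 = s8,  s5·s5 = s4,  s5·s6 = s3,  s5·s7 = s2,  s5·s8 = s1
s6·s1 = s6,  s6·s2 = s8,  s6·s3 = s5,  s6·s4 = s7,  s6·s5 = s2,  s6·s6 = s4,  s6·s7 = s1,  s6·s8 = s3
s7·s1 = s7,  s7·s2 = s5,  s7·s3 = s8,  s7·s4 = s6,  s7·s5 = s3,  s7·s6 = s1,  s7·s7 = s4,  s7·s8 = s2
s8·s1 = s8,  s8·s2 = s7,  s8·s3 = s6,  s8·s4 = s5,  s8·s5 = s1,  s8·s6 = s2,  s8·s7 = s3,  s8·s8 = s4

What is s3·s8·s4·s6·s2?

s3

s3·s8 = s7
s7·s4 = s6
s6·s6 = s4
s4·s2 = s3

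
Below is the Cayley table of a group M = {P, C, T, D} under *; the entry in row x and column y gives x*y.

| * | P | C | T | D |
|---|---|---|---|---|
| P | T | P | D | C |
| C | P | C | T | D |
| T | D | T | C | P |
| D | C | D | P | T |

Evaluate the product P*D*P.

P

P*D = C
C*P = P
(Structurally, M here is isomorphic to the cyclic group Z_4.)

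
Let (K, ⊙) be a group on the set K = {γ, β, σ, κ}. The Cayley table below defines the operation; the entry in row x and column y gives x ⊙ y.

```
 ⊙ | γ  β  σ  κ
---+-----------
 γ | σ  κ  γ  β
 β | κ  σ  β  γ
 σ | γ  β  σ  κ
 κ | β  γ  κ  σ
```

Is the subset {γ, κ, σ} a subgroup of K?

κ ⊙ γ = β, which is not in {γ, κ, σ}.
The subset is not closed under ⊙, so it is not a subgroup.
(Structurally, K here is isomorphic to the Klein four-group V_4.)

No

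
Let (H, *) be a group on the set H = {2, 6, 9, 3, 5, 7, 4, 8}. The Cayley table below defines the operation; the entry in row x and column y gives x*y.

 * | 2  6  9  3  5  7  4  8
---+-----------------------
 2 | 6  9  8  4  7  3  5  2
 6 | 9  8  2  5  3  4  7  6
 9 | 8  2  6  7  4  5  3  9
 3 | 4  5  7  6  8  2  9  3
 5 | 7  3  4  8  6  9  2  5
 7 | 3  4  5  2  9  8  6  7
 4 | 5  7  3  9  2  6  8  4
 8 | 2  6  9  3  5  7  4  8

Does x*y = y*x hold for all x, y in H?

Yes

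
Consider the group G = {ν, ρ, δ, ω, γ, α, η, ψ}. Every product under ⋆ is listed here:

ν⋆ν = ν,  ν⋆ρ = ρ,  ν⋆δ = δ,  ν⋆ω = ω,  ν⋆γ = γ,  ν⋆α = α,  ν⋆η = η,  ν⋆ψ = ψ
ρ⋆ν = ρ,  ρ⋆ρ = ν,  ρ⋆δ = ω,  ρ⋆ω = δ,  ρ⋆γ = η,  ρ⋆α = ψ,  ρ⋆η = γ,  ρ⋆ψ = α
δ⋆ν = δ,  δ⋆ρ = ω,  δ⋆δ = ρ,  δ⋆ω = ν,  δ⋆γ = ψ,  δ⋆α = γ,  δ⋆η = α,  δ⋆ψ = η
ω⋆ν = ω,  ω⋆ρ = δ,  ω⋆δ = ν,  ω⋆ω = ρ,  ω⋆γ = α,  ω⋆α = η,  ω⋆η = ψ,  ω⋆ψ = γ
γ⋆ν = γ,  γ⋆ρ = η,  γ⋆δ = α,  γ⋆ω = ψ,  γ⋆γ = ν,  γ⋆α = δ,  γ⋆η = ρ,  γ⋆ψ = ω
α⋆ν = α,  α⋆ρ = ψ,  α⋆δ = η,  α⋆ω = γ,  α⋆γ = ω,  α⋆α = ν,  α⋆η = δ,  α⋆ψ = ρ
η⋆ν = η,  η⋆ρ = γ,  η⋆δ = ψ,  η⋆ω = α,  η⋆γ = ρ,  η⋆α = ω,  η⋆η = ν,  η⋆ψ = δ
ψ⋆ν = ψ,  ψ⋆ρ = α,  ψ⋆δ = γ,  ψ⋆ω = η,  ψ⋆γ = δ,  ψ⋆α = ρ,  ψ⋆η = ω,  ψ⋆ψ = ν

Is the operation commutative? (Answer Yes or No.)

No

ω ⋆ α = η but α ⋆ ω = γ.
Since ω and α do not commute, G is not abelian.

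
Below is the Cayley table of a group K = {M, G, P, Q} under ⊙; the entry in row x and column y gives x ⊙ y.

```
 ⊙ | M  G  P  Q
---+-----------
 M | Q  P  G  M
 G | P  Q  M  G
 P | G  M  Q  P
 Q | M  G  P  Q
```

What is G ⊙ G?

Q

Read row G, column G: G ⊙ G = Q.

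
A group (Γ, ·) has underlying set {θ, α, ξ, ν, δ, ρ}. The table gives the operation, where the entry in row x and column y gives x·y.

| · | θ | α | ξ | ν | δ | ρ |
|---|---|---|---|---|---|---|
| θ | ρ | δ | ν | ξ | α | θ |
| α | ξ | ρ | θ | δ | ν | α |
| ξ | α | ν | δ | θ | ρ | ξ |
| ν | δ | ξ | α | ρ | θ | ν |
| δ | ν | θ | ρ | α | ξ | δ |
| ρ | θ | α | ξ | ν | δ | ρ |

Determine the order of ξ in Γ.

3

The identity element is ρ (its row matches the header).
ξ^1 = ξ
ξ^2 = ξ·ξ = δ
ξ^3 = δ·ξ = ρ
The first power of ξ equal to the identity is ξ^3, so ord(ξ) = 3.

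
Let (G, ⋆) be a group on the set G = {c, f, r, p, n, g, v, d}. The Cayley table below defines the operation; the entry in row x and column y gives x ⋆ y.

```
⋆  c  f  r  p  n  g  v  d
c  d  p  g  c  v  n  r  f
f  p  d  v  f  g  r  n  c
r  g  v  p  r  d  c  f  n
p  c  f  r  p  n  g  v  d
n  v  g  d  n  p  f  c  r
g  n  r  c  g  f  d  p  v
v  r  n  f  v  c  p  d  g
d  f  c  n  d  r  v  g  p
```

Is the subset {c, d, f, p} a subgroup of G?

Yes

{c, d, f, p} contains the identity p.
Checking products: every product of two elements of {c, d, f, p} (read from the table) lies in {c, d, f, p}, so the set is closed.
In a finite group, a nonempty closed subset is a subgroup. So {c, d, f, p} ≤ G.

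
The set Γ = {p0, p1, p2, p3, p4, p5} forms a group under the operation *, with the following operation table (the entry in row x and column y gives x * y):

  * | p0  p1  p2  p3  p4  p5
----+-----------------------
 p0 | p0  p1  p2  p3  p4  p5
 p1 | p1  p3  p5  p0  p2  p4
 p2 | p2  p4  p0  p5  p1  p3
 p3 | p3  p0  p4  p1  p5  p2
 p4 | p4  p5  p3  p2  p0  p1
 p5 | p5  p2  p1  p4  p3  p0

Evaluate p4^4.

p4^1 = p4
p4^2 = p4 * p4 = p0
p4^3 = p0 * p4 = p4
p4^4 = p4 * p4 = p0
(Structurally, Γ here is isomorphic to the symmetric group S_3.)

p0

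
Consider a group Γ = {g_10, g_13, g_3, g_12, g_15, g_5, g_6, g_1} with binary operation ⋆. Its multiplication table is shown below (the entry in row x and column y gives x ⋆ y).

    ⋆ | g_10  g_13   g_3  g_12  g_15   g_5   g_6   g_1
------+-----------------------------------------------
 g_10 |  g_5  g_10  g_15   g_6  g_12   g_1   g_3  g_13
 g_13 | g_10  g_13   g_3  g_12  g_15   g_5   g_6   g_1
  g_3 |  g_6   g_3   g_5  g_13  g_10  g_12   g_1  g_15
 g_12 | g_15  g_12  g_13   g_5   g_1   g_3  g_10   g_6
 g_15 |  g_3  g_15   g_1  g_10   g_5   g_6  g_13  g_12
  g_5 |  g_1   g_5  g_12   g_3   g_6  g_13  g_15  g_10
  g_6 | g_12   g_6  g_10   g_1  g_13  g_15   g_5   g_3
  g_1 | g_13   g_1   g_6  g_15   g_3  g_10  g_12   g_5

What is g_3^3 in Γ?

g_12

g_3^1 = g_3
g_3^2 = g_3 ⋆ g_3 = g_5
g_3^3 = g_5 ⋆ g_3 = g_12
(Structurally, Γ here is isomorphic to the quaternion group Q_8.)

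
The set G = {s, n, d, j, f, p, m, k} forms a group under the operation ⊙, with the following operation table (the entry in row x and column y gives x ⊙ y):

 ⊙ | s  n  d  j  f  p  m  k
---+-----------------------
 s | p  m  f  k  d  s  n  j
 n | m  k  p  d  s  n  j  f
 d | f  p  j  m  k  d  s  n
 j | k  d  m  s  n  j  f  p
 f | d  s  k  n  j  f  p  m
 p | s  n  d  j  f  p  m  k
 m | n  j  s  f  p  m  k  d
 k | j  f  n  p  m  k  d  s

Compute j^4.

p

j^1 = j
j^2 = j ⊙ j = s
j^3 = s ⊙ j = k
j^4 = k ⊙ j = p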